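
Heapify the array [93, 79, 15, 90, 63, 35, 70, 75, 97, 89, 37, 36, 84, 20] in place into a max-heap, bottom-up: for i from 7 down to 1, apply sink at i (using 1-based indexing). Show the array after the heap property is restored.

sift down from index 7: already satisfies heap property
sift down from index 6:
  35 vs larger child 84 at index 13, swap → [93, 79, 15, 90, 63, 84, 70, 75, 97, 89, 37, 36, 35, 20]
sift down from index 5:
  63 vs larger child 89 at index 10, swap → [93, 79, 15, 90, 89, 84, 70, 75, 97, 63, 37, 36, 35, 20]
sift down from index 4:
  90 vs larger child 97 at index 9, swap → [93, 79, 15, 97, 89, 84, 70, 75, 90, 63, 37, 36, 35, 20]
sift down from index 3:
  15 vs larger child 84 at index 6, swap → [93, 79, 84, 97, 89, 15, 70, 75, 90, 63, 37, 36, 35, 20]
  15 vs larger child 36 at index 12, swap → [93, 79, 84, 97, 89, 36, 70, 75, 90, 63, 37, 15, 35, 20]
sift down from index 2:
  79 vs larger child 97 at index 4, swap → [93, 97, 84, 79, 89, 36, 70, 75, 90, 63, 37, 15, 35, 20]
  79 vs larger child 90 at index 9, swap → [93, 97, 84, 90, 89, 36, 70, 75, 79, 63, 37, 15, 35, 20]
sift down from index 1:
  93 vs larger child 97 at index 2, swap → [97, 93, 84, 90, 89, 36, 70, 75, 79, 63, 37, 15, 35, 20]

[97, 93, 84, 90, 89, 36, 70, 75, 79, 63, 37, 15, 35, 20]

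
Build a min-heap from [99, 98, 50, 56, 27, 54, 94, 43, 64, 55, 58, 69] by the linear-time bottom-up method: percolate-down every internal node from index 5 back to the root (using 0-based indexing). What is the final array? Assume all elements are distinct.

sift down from index 5: already satisfies heap property
sift down from index 4: already satisfies heap property
sift down from index 3:
  56 vs smaller child 43 at index 7, swap → [99, 98, 50, 43, 27, 54, 94, 56, 64, 55, 58, 69]
sift down from index 2: already satisfies heap property
sift down from index 1:
  98 vs smaller child 27 at index 4, swap → [99, 27, 50, 43, 98, 54, 94, 56, 64, 55, 58, 69]
  98 vs smaller child 55 at index 9, swap → [99, 27, 50, 43, 55, 54, 94, 56, 64, 98, 58, 69]
sift down from index 0:
  99 vs smaller child 27 at index 1, swap → [27, 99, 50, 43, 55, 54, 94, 56, 64, 98, 58, 69]
  99 vs smaller child 43 at index 3, swap → [27, 43, 50, 99, 55, 54, 94, 56, 64, 98, 58, 69]
  99 vs smaller child 56 at index 7, swap → [27, 43, 50, 56, 55, 54, 94, 99, 64, 98, 58, 69]

[27, 43, 50, 56, 55, 54, 94, 99, 64, 98, 58, 69]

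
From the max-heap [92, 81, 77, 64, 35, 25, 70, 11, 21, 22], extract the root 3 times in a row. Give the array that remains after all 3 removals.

[70, 64, 25, 22, 35, 11, 21]

extract-max #1 returns 92:
  remove root 92; move last element 22 to root → [22, 81, 77, 64, 35, 25, 70, 11, 21]
  22 vs larger child 81 at index 1, swap → [81, 22, 77, 64, 35, 25, 70, 11, 21]
  22 vs larger child 64 at index 3, swap → [81, 64, 77, 22, 35, 25, 70, 11, 21]
extract-max #2 returns 81:
  remove root 81; move last element 21 to root → [21, 64, 77, 22, 35, 25, 70, 11]
  21 vs larger child 77 at index 2, swap → [77, 64, 21, 22, 35, 25, 70, 11]
  21 vs larger child 70 at index 6, swap → [77, 64, 70, 22, 35, 25, 21, 11]
extract-max #3 returns 77:
  remove root 77; move last element 11 to root → [11, 64, 70, 22, 35, 25, 21]
  11 vs larger child 70 at index 2, swap → [70, 64, 11, 22, 35, 25, 21]
  11 vs larger child 25 at index 5, swap → [70, 64, 25, 22, 35, 11, 21]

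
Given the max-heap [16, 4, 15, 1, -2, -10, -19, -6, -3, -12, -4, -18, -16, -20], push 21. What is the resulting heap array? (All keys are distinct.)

[21, 4, 16, 1, -2, -10, 15, -6, -3, -12, -4, -18, -16, -20, -19]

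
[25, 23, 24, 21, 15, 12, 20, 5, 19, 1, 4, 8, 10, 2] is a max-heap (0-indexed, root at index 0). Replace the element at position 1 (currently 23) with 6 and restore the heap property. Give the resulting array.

[25, 21, 24, 19, 15, 12, 20, 5, 6, 1, 4, 8, 10, 2]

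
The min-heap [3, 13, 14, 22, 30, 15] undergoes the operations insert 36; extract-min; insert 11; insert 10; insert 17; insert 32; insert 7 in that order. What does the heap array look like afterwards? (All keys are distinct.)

[7, 10, 13, 17, 11, 15, 14, 36, 22, 32, 30]

insert 36:
  append 36 at index 6 → [3, 13, 14, 22, 30, 15, 36] (no swap needed)
extract-min → returns 3:
  remove root 3; move last element 36 to root → [36, 13, 14, 22, 30, 15]
  36 vs smaller child 13 at index 1, swap → [13, 36, 14, 22, 30, 15]
  36 vs smaller child 22 at index 3, swap → [13, 22, 14, 36, 30, 15]
insert 11:
  append 11 at index 6 → [13, 22, 14, 36, 30, 15, 11]
  11 < parent 14 at index 2, swap → [13, 22, 11, 36, 30, 15, 14]
  11 < parent 13 at index 0, swap → [11, 22, 13, 36, 30, 15, 14]
insert 10:
  append 10 at index 7 → [11, 22, 13, 36, 30, 15, 14, 10]
  10 < parent 36 at index 3, swap → [11, 22, 13, 10, 30, 15, 14, 36]
  10 < parent 22 at index 1, swap → [11, 10, 13, 22, 30, 15, 14, 36]
  10 < parent 11 at index 0, swap → [10, 11, 13, 22, 30, 15, 14, 36]
insert 17:
  append 17 at index 8 → [10, 11, 13, 22, 30, 15, 14, 36, 17]
  17 < parent 22 at index 3, swap → [10, 11, 13, 17, 30, 15, 14, 36, 22]
insert 32:
  append 32 at index 9 → [10, 11, 13, 17, 30, 15, 14, 36, 22, 32] (no swap needed)
insert 7:
  append 7 at index 10 → [10, 11, 13, 17, 30, 15, 14, 36, 22, 32, 7]
  7 < parent 30 at index 4, swap → [10, 11, 13, 17, 7, 15, 14, 36, 22, 32, 30]
  7 < parent 11 at index 1, swap → [10, 7, 13, 17, 11, 15, 14, 36, 22, 32, 30]
  7 < parent 10 at index 0, swap → [7, 10, 13, 17, 11, 15, 14, 36, 22, 32, 30]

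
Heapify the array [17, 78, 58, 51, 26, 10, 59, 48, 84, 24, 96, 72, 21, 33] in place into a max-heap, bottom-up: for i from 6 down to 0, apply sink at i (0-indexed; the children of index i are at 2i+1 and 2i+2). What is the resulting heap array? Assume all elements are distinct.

sift down from index 6: already satisfies heap property
sift down from index 5:
  10 vs larger child 72 at index 11, swap → [17, 78, 58, 51, 26, 72, 59, 48, 84, 24, 96, 10, 21, 33]
sift down from index 4:
  26 vs larger child 96 at index 10, swap → [17, 78, 58, 51, 96, 72, 59, 48, 84, 24, 26, 10, 21, 33]
sift down from index 3:
  51 vs larger child 84 at index 8, swap → [17, 78, 58, 84, 96, 72, 59, 48, 51, 24, 26, 10, 21, 33]
sift down from index 2:
  58 vs larger child 72 at index 5, swap → [17, 78, 72, 84, 96, 58, 59, 48, 51, 24, 26, 10, 21, 33]
sift down from index 1:
  78 vs larger child 96 at index 4, swap → [17, 96, 72, 84, 78, 58, 59, 48, 51, 24, 26, 10, 21, 33]
sift down from index 0:
  17 vs larger child 96 at index 1, swap → [96, 17, 72, 84, 78, 58, 59, 48, 51, 24, 26, 10, 21, 33]
  17 vs larger child 84 at index 3, swap → [96, 84, 72, 17, 78, 58, 59, 48, 51, 24, 26, 10, 21, 33]
  17 vs larger child 51 at index 8, swap → [96, 84, 72, 51, 78, 58, 59, 48, 17, 24, 26, 10, 21, 33]

[96, 84, 72, 51, 78, 58, 59, 48, 17, 24, 26, 10, 21, 33]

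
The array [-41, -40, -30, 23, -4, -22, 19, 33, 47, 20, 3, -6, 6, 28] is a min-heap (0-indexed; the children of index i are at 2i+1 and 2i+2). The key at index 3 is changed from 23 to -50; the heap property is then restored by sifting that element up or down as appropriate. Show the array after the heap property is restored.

[-50, -41, -30, -40, -4, -22, 19, 33, 47, 20, 3, -6, 6, 28]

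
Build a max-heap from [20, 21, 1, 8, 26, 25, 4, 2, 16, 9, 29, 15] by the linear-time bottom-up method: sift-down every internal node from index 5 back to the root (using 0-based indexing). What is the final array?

[29, 26, 25, 16, 21, 15, 4, 2, 8, 9, 20, 1]

sift down from index 5: already satisfies heap property
sift down from index 4:
  26 vs larger child 29 at index 10, swap → [20, 21, 1, 8, 29, 25, 4, 2, 16, 9, 26, 15]
sift down from index 3:
  8 vs larger child 16 at index 8, swap → [20, 21, 1, 16, 29, 25, 4, 2, 8, 9, 26, 15]
sift down from index 2:
  1 vs larger child 25 at index 5, swap → [20, 21, 25, 16, 29, 1, 4, 2, 8, 9, 26, 15]
  1 vs only child 15 at index 11, swap → [20, 21, 25, 16, 29, 15, 4, 2, 8, 9, 26, 1]
sift down from index 1:
  21 vs larger child 29 at index 4, swap → [20, 29, 25, 16, 21, 15, 4, 2, 8, 9, 26, 1]
  21 vs larger child 26 at index 10, swap → [20, 29, 25, 16, 26, 15, 4, 2, 8, 9, 21, 1]
sift down from index 0:
  20 vs larger child 29 at index 1, swap → [29, 20, 25, 16, 26, 15, 4, 2, 8, 9, 21, 1]
  20 vs larger child 26 at index 4, swap → [29, 26, 25, 16, 20, 15, 4, 2, 8, 9, 21, 1]
  20 vs larger child 21 at index 10, swap → [29, 26, 25, 16, 21, 15, 4, 2, 8, 9, 20, 1]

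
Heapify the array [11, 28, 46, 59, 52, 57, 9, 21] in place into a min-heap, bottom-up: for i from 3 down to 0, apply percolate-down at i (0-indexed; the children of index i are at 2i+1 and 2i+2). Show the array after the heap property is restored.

[9, 21, 11, 28, 52, 57, 46, 59]

sift down from index 3:
  59 vs only child 21 at index 7, swap → [11, 28, 46, 21, 52, 57, 9, 59]
sift down from index 2:
  46 vs smaller child 9 at index 6, swap → [11, 28, 9, 21, 52, 57, 46, 59]
sift down from index 1:
  28 vs smaller child 21 at index 3, swap → [11, 21, 9, 28, 52, 57, 46, 59]
sift down from index 0:
  11 vs smaller child 9 at index 2, swap → [9, 21, 11, 28, 52, 57, 46, 59]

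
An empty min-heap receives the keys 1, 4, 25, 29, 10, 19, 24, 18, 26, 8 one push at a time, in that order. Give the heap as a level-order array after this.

[1, 4, 19, 18, 8, 25, 24, 29, 26, 10]

Insert 1:
  append 1 at index 0 → [1] (no swap needed)
Insert 4:
  append 4 at index 1 → [1, 4] (no swap needed)
Insert 25:
  append 25 at index 2 → [1, 4, 25] (no swap needed)
Insert 29:
  append 29 at index 3 → [1, 4, 25, 29] (no swap needed)
Insert 10:
  append 10 at index 4 → [1, 4, 25, 29, 10] (no swap needed)
Insert 19:
  append 19 at index 5 → [1, 4, 25, 29, 10, 19]
  19 < parent 25 at index 2, swap → [1, 4, 19, 29, 10, 25]
Insert 24:
  append 24 at index 6 → [1, 4, 19, 29, 10, 25, 24] (no swap needed)
Insert 18:
  append 18 at index 7 → [1, 4, 19, 29, 10, 25, 24, 18]
  18 < parent 29 at index 3, swap → [1, 4, 19, 18, 10, 25, 24, 29]
Insert 26:
  append 26 at index 8 → [1, 4, 19, 18, 10, 25, 24, 29, 26] (no swap needed)
Insert 8:
  append 8 at index 9 → [1, 4, 19, 18, 10, 25, 24, 29, 26, 8]
  8 < parent 10 at index 4, swap → [1, 4, 19, 18, 8, 25, 24, 29, 26, 10]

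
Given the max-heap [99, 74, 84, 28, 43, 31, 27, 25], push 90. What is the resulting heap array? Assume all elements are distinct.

[99, 90, 84, 74, 43, 31, 27, 25, 28]

append 90 at index 8 → [99, 74, 84, 28, 43, 31, 27, 25, 90]
90 > parent 28 at index 3, swap → [99, 74, 84, 90, 43, 31, 27, 25, 28]
90 > parent 74 at index 1, swap → [99, 90, 84, 74, 43, 31, 27, 25, 28]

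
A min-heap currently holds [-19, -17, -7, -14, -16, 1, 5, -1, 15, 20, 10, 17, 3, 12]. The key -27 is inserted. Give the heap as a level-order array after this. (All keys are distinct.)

append -27 at index 14 → [-19, -17, -7, -14, -16, 1, 5, -1, 15, 20, 10, 17, 3, 12, -27]
-27 < parent 5 at index 6, swap → [-19, -17, -7, -14, -16, 1, -27, -1, 15, 20, 10, 17, 3, 12, 5]
-27 < parent -7 at index 2, swap → [-19, -17, -27, -14, -16, 1, -7, -1, 15, 20, 10, 17, 3, 12, 5]
-27 < parent -19 at index 0, swap → [-27, -17, -19, -14, -16, 1, -7, -1, 15, 20, 10, 17, 3, 12, 5]

[-27, -17, -19, -14, -16, 1, -7, -1, 15, 20, 10, 17, 3, 12, 5]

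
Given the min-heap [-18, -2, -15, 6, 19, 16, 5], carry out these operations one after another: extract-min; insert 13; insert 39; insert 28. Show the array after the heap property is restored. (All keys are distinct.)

extract-min → returns -18:
  remove root -18; move last element 5 to root → [5, -2, -15, 6, 19, 16]
  5 vs smaller child -15 at index 2, swap → [-15, -2, 5, 6, 19, 16]
insert 13:
  append 13 at index 6 → [-15, -2, 5, 6, 19, 16, 13] (no swap needed)
insert 39:
  append 39 at index 7 → [-15, -2, 5, 6, 19, 16, 13, 39] (no swap needed)
insert 28:
  append 28 at index 8 → [-15, -2, 5, 6, 19, 16, 13, 39, 28] (no swap needed)

[-15, -2, 5, 6, 19, 16, 13, 39, 28]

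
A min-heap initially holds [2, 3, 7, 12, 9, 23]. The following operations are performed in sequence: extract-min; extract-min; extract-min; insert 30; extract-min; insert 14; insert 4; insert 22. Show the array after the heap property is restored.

[4, 12, 22, 30, 14, 23]

extract-min → returns 2:
  remove root 2; move last element 23 to root → [23, 3, 7, 12, 9]
  23 vs smaller child 3 at index 1, swap → [3, 23, 7, 12, 9]
  23 vs smaller child 9 at index 4, swap → [3, 9, 7, 12, 23]
extract-min → returns 3:
  remove root 3; move last element 23 to root → [23, 9, 7, 12]
  23 vs smaller child 7 at index 2, swap → [7, 9, 23, 12]
extract-min → returns 7:
  remove root 7; move last element 12 to root → [12, 9, 23]
  12 vs smaller child 9 at index 1, swap → [9, 12, 23]
insert 30:
  append 30 at index 3 → [9, 12, 23, 30] (no swap needed)
extract-min → returns 9:
  remove root 9; move last element 30 to root → [30, 12, 23]
  30 vs smaller child 12 at index 1, swap → [12, 30, 23]
insert 14:
  append 14 at index 3 → [12, 30, 23, 14]
  14 < parent 30 at index 1, swap → [12, 14, 23, 30]
insert 4:
  append 4 at index 4 → [12, 14, 23, 30, 4]
  4 < parent 14 at index 1, swap → [12, 4, 23, 30, 14]
  4 < parent 12 at index 0, swap → [4, 12, 23, 30, 14]
insert 22:
  append 22 at index 5 → [4, 12, 23, 30, 14, 22]
  22 < parent 23 at index 2, swap → [4, 12, 22, 30, 14, 23]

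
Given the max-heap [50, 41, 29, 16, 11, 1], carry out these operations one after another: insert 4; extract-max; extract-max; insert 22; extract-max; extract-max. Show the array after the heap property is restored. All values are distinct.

[16, 11, 1, 4]

insert 4:
  append 4 at index 6 → [50, 41, 29, 16, 11, 1, 4] (no swap needed)
extract-max → returns 50:
  remove root 50; move last element 4 to root → [4, 41, 29, 16, 11, 1]
  4 vs larger child 41 at index 1, swap → [41, 4, 29, 16, 11, 1]
  4 vs larger child 16 at index 3, swap → [41, 16, 29, 4, 11, 1]
extract-max → returns 41:
  remove root 41; move last element 1 to root → [1, 16, 29, 4, 11]
  1 vs larger child 29 at index 2, swap → [29, 16, 1, 4, 11]
insert 22:
  append 22 at index 5 → [29, 16, 1, 4, 11, 22]
  22 > parent 1 at index 2, swap → [29, 16, 22, 4, 11, 1]
extract-max → returns 29:
  remove root 29; move last element 1 to root → [1, 16, 22, 4, 11]
  1 vs larger child 22 at index 2, swap → [22, 16, 1, 4, 11]
extract-max → returns 22:
  remove root 22; move last element 11 to root → [11, 16, 1, 4]
  11 vs larger child 16 at index 1, swap → [16, 11, 1, 4]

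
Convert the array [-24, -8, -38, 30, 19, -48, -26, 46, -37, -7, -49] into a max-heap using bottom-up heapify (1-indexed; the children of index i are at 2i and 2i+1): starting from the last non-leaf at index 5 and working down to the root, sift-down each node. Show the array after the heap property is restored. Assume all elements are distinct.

sift down from index 5: already satisfies heap property
sift down from index 4:
  30 vs larger child 46 at index 8, swap → [-24, -8, -38, 46, 19, -48, -26, 30, -37, -7, -49]
sift down from index 3:
  -38 vs larger child -26 at index 7, swap → [-24, -8, -26, 46, 19, -48, -38, 30, -37, -7, -49]
sift down from index 2:
  -8 vs larger child 46 at index 4, swap → [-24, 46, -26, -8, 19, -48, -38, 30, -37, -7, -49]
  -8 vs larger child 30 at index 8, swap → [-24, 46, -26, 30, 19, -48, -38, -8, -37, -7, -49]
sift down from index 1:
  -24 vs larger child 46 at index 2, swap → [46, -24, -26, 30, 19, -48, -38, -8, -37, -7, -49]
  -24 vs larger child 30 at index 4, swap → [46, 30, -26, -24, 19, -48, -38, -8, -37, -7, -49]
  -24 vs larger child -8 at index 8, swap → [46, 30, -26, -8, 19, -48, -38, -24, -37, -7, -49]

[46, 30, -26, -8, 19, -48, -38, -24, -37, -7, -49]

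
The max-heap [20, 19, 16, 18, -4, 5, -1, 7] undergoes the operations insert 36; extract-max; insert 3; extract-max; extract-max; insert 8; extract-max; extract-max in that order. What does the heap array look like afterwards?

insert 36:
  append 36 at index 8 → [20, 19, 16, 18, -4, 5, -1, 7, 36]
  36 > parent 18 at index 3, swap → [20, 19, 16, 36, -4, 5, -1, 7, 18]
  36 > parent 19 at index 1, swap → [20, 36, 16, 19, -4, 5, -1, 7, 18]
  36 > parent 20 at index 0, swap → [36, 20, 16, 19, -4, 5, -1, 7, 18]
extract-max → returns 36:
  remove root 36; move last element 18 to root → [18, 20, 16, 19, -4, 5, -1, 7]
  18 vs larger child 20 at index 1, swap → [20, 18, 16, 19, -4, 5, -1, 7]
  18 vs larger child 19 at index 3, swap → [20, 19, 16, 18, -4, 5, -1, 7]
insert 3:
  append 3 at index 8 → [20, 19, 16, 18, -4, 5, -1, 7, 3] (no swap needed)
extract-max → returns 20:
  remove root 20; move last element 3 to root → [3, 19, 16, 18, -4, 5, -1, 7]
  3 vs larger child 19 at index 1, swap → [19, 3, 16, 18, -4, 5, -1, 7]
  3 vs larger child 18 at index 3, swap → [19, 18, 16, 3, -4, 5, -1, 7]
  3 vs only child 7 at index 7, swap → [19, 18, 16, 7, -4, 5, -1, 3]
extract-max → returns 19:
  remove root 19; move last element 3 to root → [3, 18, 16, 7, -4, 5, -1]
  3 vs larger child 18 at index 1, swap → [18, 3, 16, 7, -4, 5, -1]
  3 vs larger child 7 at index 3, swap → [18, 7, 16, 3, -4, 5, -1]
insert 8:
  append 8 at index 7 → [18, 7, 16, 3, -4, 5, -1, 8]
  8 > parent 3 at index 3, swap → [18, 7, 16, 8, -4, 5, -1, 3]
  8 > parent 7 at index 1, swap → [18, 8, 16, 7, -4, 5, -1, 3]
extract-max → returns 18:
  remove root 18; move last element 3 to root → [3, 8, 16, 7, -4, 5, -1]
  3 vs larger child 16 at index 2, swap → [16, 8, 3, 7, -4, 5, -1]
  3 vs larger child 5 at index 5, swap → [16, 8, 5, 7, -4, 3, -1]
extract-max → returns 16:
  remove root 16; move last element -1 to root → [-1, 8, 5, 7, -4, 3]
  -1 vs larger child 8 at index 1, swap → [8, -1, 5, 7, -4, 3]
  -1 vs larger child 7 at index 3, swap → [8, 7, 5, -1, -4, 3]

[8, 7, 5, -1, -4, 3]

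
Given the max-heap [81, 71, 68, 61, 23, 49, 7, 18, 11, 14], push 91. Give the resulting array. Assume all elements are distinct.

[91, 81, 68, 61, 71, 49, 7, 18, 11, 14, 23]

append 91 at index 10 → [81, 71, 68, 61, 23, 49, 7, 18, 11, 14, 91]
91 > parent 23 at index 4, swap → [81, 71, 68, 61, 91, 49, 7, 18, 11, 14, 23]
91 > parent 71 at index 1, swap → [81, 91, 68, 61, 71, 49, 7, 18, 11, 14, 23]
91 > parent 81 at index 0, swap → [91, 81, 68, 61, 71, 49, 7, 18, 11, 14, 23]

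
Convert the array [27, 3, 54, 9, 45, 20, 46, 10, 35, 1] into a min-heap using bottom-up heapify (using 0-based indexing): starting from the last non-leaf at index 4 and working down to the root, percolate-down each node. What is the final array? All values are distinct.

sift down from index 4:
  45 vs only child 1 at index 9, swap → [27, 3, 54, 9, 1, 20, 46, 10, 35, 45]
sift down from index 3: already satisfies heap property
sift down from index 2:
  54 vs smaller child 20 at index 5, swap → [27, 3, 20, 9, 1, 54, 46, 10, 35, 45]
sift down from index 1:
  3 vs smaller child 1 at index 4, swap → [27, 1, 20, 9, 3, 54, 46, 10, 35, 45]
sift down from index 0:
  27 vs smaller child 1 at index 1, swap → [1, 27, 20, 9, 3, 54, 46, 10, 35, 45]
  27 vs smaller child 3 at index 4, swap → [1, 3, 20, 9, 27, 54, 46, 10, 35, 45]

[1, 3, 20, 9, 27, 54, 46, 10, 35, 45]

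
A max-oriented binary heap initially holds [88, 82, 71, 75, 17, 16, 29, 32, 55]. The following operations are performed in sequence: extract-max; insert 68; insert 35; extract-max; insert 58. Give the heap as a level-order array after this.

[75, 68, 71, 55, 58, 16, 29, 32, 17, 35]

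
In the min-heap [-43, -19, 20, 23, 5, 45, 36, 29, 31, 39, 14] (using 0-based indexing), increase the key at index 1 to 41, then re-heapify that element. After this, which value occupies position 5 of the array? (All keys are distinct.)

45

set index 1 from -19 to 41 → [-43, 41, 20, 23, 5, 45, 36, 29, 31, 39, 14]
41 vs smaller child 5 at index 4, swap → [-43, 5, 20, 23, 41, 45, 36, 29, 31, 39, 14]
41 vs smaller child 14 at index 10, swap → [-43, 5, 20, 23, 14, 45, 36, 29, 31, 39, 41]
resulting array: [-43, 5, 20, 23, 14, 45, 36, 29, 31, 39, 41]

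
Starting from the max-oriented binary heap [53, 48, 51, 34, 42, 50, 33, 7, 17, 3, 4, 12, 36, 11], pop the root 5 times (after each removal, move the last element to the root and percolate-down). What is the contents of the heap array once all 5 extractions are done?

[36, 34, 33, 17, 11, 12, 3, 7, 4]

extract-max #1 returns 53:
  remove root 53; move last element 11 to root → [11, 48, 51, 34, 42, 50, 33, 7, 17, 3, 4, 12, 36]
  11 vs larger child 51 at index 2, swap → [51, 48, 11, 34, 42, 50, 33, 7, 17, 3, 4, 12, 36]
  11 vs larger child 50 at index 5, swap → [51, 48, 50, 34, 42, 11, 33, 7, 17, 3, 4, 12, 36]
  11 vs larger child 36 at index 12, swap → [51, 48, 50, 34, 42, 36, 33, 7, 17, 3, 4, 12, 11]
extract-max #2 returns 51:
  remove root 51; move last element 11 to root → [11, 48, 50, 34, 42, 36, 33, 7, 17, 3, 4, 12]
  11 vs larger child 50 at index 2, swap → [50, 48, 11, 34, 42, 36, 33, 7, 17, 3, 4, 12]
  11 vs larger child 36 at index 5, swap → [50, 48, 36, 34, 42, 11, 33, 7, 17, 3, 4, 12]
  11 vs only child 12 at index 11, swap → [50, 48, 36, 34, 42, 12, 33, 7, 17, 3, 4, 11]
extract-max #3 returns 50:
  remove root 50; move last element 11 to root → [11, 48, 36, 34, 42, 12, 33, 7, 17, 3, 4]
  11 vs larger child 48 at index 1, swap → [48, 11, 36, 34, 42, 12, 33, 7, 17, 3, 4]
  11 vs larger child 42 at index 4, swap → [48, 42, 36, 34, 11, 12, 33, 7, 17, 3, 4]
extract-max #4 returns 48:
  remove root 48; move last element 4 to root → [4, 42, 36, 34, 11, 12, 33, 7, 17, 3]
  4 vs larger child 42 at index 1, swap → [42, 4, 36, 34, 11, 12, 33, 7, 17, 3]
  4 vs larger child 34 at index 3, swap → [42, 34, 36, 4, 11, 12, 33, 7, 17, 3]
  4 vs larger child 17 at index 8, swap → [42, 34, 36, 17, 11, 12, 33, 7, 4, 3]
extract-max #5 returns 42:
  remove root 42; move last element 3 to root → [3, 34, 36, 17, 11, 12, 33, 7, 4]
  3 vs larger child 36 at index 2, swap → [36, 34, 3, 17, 11, 12, 33, 7, 4]
  3 vs larger child 33 at index 6, swap → [36, 34, 33, 17, 11, 12, 3, 7, 4]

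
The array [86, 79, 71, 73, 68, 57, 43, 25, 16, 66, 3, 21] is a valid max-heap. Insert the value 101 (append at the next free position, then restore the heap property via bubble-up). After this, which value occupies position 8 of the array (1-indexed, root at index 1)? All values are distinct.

25

append 101 at index 13 → [86, 79, 71, 73, 68, 57, 43, 25, 16, 66, 3, 21, 101]
101 > parent 57 at index 6, swap → [86, 79, 71, 73, 68, 101, 43, 25, 16, 66, 3, 21, 57]
101 > parent 71 at index 3, swap → [86, 79, 101, 73, 68, 71, 43, 25, 16, 66, 3, 21, 57]
101 > parent 86 at index 1, swap → [101, 79, 86, 73, 68, 71, 43, 25, 16, 66, 3, 21, 57]
resulting array: [101, 79, 86, 73, 68, 71, 43, 25, 16, 66, 3, 21, 57]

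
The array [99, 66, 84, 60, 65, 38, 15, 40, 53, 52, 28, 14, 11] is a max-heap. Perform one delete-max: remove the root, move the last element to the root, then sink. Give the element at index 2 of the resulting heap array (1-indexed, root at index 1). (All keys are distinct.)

remove root 99; move last element 11 to root → [11, 66, 84, 60, 65, 38, 15, 40, 53, 52, 28, 14]
11 vs larger child 84 at index 3, swap → [84, 66, 11, 60, 65, 38, 15, 40, 53, 52, 28, 14]
11 vs larger child 38 at index 6, swap → [84, 66, 38, 60, 65, 11, 15, 40, 53, 52, 28, 14]
11 vs only child 14 at index 12, swap → [84, 66, 38, 60, 65, 14, 15, 40, 53, 52, 28, 11]
resulting array: [84, 66, 38, 60, 65, 14, 15, 40, 53, 52, 28, 11]

66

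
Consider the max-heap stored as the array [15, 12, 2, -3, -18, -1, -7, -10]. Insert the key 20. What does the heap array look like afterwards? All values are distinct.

[20, 15, 2, 12, -18, -1, -7, -10, -3]

append 20 at index 8 → [15, 12, 2, -3, -18, -1, -7, -10, 20]
20 > parent -3 at index 3, swap → [15, 12, 2, 20, -18, -1, -7, -10, -3]
20 > parent 12 at index 1, swap → [15, 20, 2, 12, -18, -1, -7, -10, -3]
20 > parent 15 at index 0, swap → [20, 15, 2, 12, -18, -1, -7, -10, -3]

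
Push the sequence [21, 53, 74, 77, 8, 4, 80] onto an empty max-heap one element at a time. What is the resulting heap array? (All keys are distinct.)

[80, 74, 77, 21, 8, 4, 53]

Insert 21:
  append 21 at index 0 → [21] (no swap needed)
Insert 53:
  append 53 at index 1 → [21, 53]
  53 > parent 21 at index 0, swap → [53, 21]
Insert 74:
  append 74 at index 2 → [53, 21, 74]
  74 > parent 53 at index 0, swap → [74, 21, 53]
Insert 77:
  append 77 at index 3 → [74, 21, 53, 77]
  77 > parent 21 at index 1, swap → [74, 77, 53, 21]
  77 > parent 74 at index 0, swap → [77, 74, 53, 21]
Insert 8:
  append 8 at index 4 → [77, 74, 53, 21, 8] (no swap needed)
Insert 4:
  append 4 at index 5 → [77, 74, 53, 21, 8, 4] (no swap needed)
Insert 80:
  append 80 at index 6 → [77, 74, 53, 21, 8, 4, 80]
  80 > parent 53 at index 2, swap → [77, 74, 80, 21, 8, 4, 53]
  80 > parent 77 at index 0, swap → [80, 74, 77, 21, 8, 4, 53]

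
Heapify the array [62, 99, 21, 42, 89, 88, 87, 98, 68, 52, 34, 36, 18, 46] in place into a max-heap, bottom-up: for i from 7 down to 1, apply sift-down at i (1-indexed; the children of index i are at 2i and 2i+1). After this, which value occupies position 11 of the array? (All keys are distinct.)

34

sift down from index 7: already satisfies heap property
sift down from index 6: already satisfies heap property
sift down from index 5: already satisfies heap property
sift down from index 4:
  42 vs larger child 98 at index 8, swap → [62, 99, 21, 98, 89, 88, 87, 42, 68, 52, 34, 36, 18, 46]
sift down from index 3:
  21 vs larger child 88 at index 6, swap → [62, 99, 88, 98, 89, 21, 87, 42, 68, 52, 34, 36, 18, 46]
  21 vs larger child 36 at index 12, swap → [62, 99, 88, 98, 89, 36, 87, 42, 68, 52, 34, 21, 18, 46]
sift down from index 2: already satisfies heap property
sift down from index 1:
  62 vs larger child 99 at index 2, swap → [99, 62, 88, 98, 89, 36, 87, 42, 68, 52, 34, 21, 18, 46]
  62 vs larger child 98 at index 4, swap → [99, 98, 88, 62, 89, 36, 87, 42, 68, 52, 34, 21, 18, 46]
  62 vs larger child 68 at index 9, swap → [99, 98, 88, 68, 89, 36, 87, 42, 62, 52, 34, 21, 18, 46]
resulting array: [99, 98, 88, 68, 89, 36, 87, 42, 62, 52, 34, 21, 18, 46]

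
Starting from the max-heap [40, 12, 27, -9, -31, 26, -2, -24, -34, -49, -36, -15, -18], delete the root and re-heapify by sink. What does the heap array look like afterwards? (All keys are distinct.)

[27, 12, 26, -9, -31, -15, -2, -24, -34, -49, -36, -18]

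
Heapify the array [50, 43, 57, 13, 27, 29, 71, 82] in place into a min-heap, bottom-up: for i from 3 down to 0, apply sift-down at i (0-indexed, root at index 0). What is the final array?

sift down from index 3: already satisfies heap property
sift down from index 2:
  57 vs smaller child 29 at index 5, swap → [50, 43, 29, 13, 27, 57, 71, 82]
sift down from index 1:
  43 vs smaller child 13 at index 3, swap → [50, 13, 29, 43, 27, 57, 71, 82]
sift down from index 0:
  50 vs smaller child 13 at index 1, swap → [13, 50, 29, 43, 27, 57, 71, 82]
  50 vs smaller child 27 at index 4, swap → [13, 27, 29, 43, 50, 57, 71, 82]

[13, 27, 29, 43, 50, 57, 71, 82]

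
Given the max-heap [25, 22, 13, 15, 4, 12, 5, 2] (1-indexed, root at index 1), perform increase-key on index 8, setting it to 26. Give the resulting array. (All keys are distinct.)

set index 8 from 2 to 26 → [25, 22, 13, 15, 4, 12, 5, 26]
26 > parent 15 at index 4, swap → [25, 22, 13, 26, 4, 12, 5, 15]
26 > parent 22 at index 2, swap → [25, 26, 13, 22, 4, 12, 5, 15]
26 > parent 25 at index 1, swap → [26, 25, 13, 22, 4, 12, 5, 15]

[26, 25, 13, 22, 4, 12, 5, 15]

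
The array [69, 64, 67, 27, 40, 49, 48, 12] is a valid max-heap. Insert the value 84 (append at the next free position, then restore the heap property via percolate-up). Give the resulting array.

append 84 at index 8 → [69, 64, 67, 27, 40, 49, 48, 12, 84]
84 > parent 27 at index 3, swap → [69, 64, 67, 84, 40, 49, 48, 12, 27]
84 > parent 64 at index 1, swap → [69, 84, 67, 64, 40, 49, 48, 12, 27]
84 > parent 69 at index 0, swap → [84, 69, 67, 64, 40, 49, 48, 12, 27]

[84, 69, 67, 64, 40, 49, 48, 12, 27]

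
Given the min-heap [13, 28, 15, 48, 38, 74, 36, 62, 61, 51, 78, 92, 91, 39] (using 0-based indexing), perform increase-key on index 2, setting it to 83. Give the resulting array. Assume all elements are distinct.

[13, 28, 36, 48, 38, 74, 39, 62, 61, 51, 78, 92, 91, 83]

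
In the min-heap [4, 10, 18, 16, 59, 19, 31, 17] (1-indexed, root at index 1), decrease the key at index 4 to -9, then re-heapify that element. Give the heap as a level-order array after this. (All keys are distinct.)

[-9, 4, 18, 10, 59, 19, 31, 17]

set index 4 from 16 to -9 → [4, 10, 18, -9, 59, 19, 31, 17]
-9 < parent 10 at index 2, swap → [4, -9, 18, 10, 59, 19, 31, 17]
-9 < parent 4 at index 1, swap → [-9, 4, 18, 10, 59, 19, 31, 17]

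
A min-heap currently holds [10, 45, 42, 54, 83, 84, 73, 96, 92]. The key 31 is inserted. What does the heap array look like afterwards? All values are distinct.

append 31 at index 9 → [10, 45, 42, 54, 83, 84, 73, 96, 92, 31]
31 < parent 83 at index 4, swap → [10, 45, 42, 54, 31, 84, 73, 96, 92, 83]
31 < parent 45 at index 1, swap → [10, 31, 42, 54, 45, 84, 73, 96, 92, 83]

[10, 31, 42, 54, 45, 84, 73, 96, 92, 83]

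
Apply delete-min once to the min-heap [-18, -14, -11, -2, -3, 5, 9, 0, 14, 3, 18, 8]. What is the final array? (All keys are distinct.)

remove root -18; move last element 8 to root → [8, -14, -11, -2, -3, 5, 9, 0, 14, 3, 18]
8 vs smaller child -14 at index 1, swap → [-14, 8, -11, -2, -3, 5, 9, 0, 14, 3, 18]
8 vs smaller child -3 at index 4, swap → [-14, -3, -11, -2, 8, 5, 9, 0, 14, 3, 18]
8 vs smaller child 3 at index 9, swap → [-14, -3, -11, -2, 3, 5, 9, 0, 14, 8, 18]

[-14, -3, -11, -2, 3, 5, 9, 0, 14, 8, 18]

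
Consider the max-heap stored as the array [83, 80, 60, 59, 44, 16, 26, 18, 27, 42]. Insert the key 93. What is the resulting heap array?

[93, 83, 60, 59, 80, 16, 26, 18, 27, 42, 44]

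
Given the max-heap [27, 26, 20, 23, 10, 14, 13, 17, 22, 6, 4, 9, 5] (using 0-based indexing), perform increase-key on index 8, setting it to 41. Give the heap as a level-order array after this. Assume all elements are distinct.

[41, 27, 20, 26, 10, 14, 13, 17, 23, 6, 4, 9, 5]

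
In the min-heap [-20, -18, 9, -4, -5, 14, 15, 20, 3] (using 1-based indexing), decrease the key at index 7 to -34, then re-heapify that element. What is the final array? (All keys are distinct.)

set index 7 from 15 to -34 → [-20, -18, 9, -4, -5, 14, -34, 20, 3]
-34 < parent 9 at index 3, swap → [-20, -18, -34, -4, -5, 14, 9, 20, 3]
-34 < parent -20 at index 1, swap → [-34, -18, -20, -4, -5, 14, 9, 20, 3]

[-34, -18, -20, -4, -5, 14, 9, 20, 3]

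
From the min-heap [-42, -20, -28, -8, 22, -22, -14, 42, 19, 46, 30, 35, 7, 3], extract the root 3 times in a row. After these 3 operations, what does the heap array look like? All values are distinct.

[-20, -8, -14, 19, 22, 3, 7, 42, 35, 46, 30]

extract-min #1 returns -42:
  remove root -42; move last element 3 to root → [3, -20, -28, -8, 22, -22, -14, 42, 19, 46, 30, 35, 7]
  3 vs smaller child -28 at index 2, swap → [-28, -20, 3, -8, 22, -22, -14, 42, 19, 46, 30, 35, 7]
  3 vs smaller child -22 at index 5, swap → [-28, -20, -22, -8, 22, 3, -14, 42, 19, 46, 30, 35, 7]
extract-min #2 returns -28:
  remove root -28; move last element 7 to root → [7, -20, -22, -8, 22, 3, -14, 42, 19, 46, 30, 35]
  7 vs smaller child -22 at index 2, swap → [-22, -20, 7, -8, 22, 3, -14, 42, 19, 46, 30, 35]
  7 vs smaller child -14 at index 6, swap → [-22, -20, -14, -8, 22, 3, 7, 42, 19, 46, 30, 35]
extract-min #3 returns -22:
  remove root -22; move last element 35 to root → [35, -20, -14, -8, 22, 3, 7, 42, 19, 46, 30]
  35 vs smaller child -20 at index 1, swap → [-20, 35, -14, -8, 22, 3, 7, 42, 19, 46, 30]
  35 vs smaller child -8 at index 3, swap → [-20, -8, -14, 35, 22, 3, 7, 42, 19, 46, 30]
  35 vs smaller child 19 at index 8, swap → [-20, -8, -14, 19, 22, 3, 7, 42, 35, 46, 30]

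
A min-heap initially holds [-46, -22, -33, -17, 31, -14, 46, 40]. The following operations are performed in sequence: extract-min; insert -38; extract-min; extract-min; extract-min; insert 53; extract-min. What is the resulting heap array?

[-14, 31, 53, 46, 40]

extract-min → returns -46:
  remove root -46; move last element 40 to root → [40, -22, -33, -17, 31, -14, 46]
  40 vs smaller child -33 at index 2, swap → [-33, -22, 40, -17, 31, -14, 46]
  40 vs smaller child -14 at index 5, swap → [-33, -22, -14, -17, 31, 40, 46]
insert -38:
  append -38 at index 7 → [-33, -22, -14, -17, 31, 40, 46, -38]
  -38 < parent -17 at index 3, swap → [-33, -22, -14, -38, 31, 40, 46, -17]
  -38 < parent -22 at index 1, swap → [-33, -38, -14, -22, 31, 40, 46, -17]
  -38 < parent -33 at index 0, swap → [-38, -33, -14, -22, 31, 40, 46, -17]
extract-min → returns -38:
  remove root -38; move last element -17 to root → [-17, -33, -14, -22, 31, 40, 46]
  -17 vs smaller child -33 at index 1, swap → [-33, -17, -14, -22, 31, 40, 46]
  -17 vs smaller child -22 at index 3, swap → [-33, -22, -14, -17, 31, 40, 46]
extract-min → returns -33:
  remove root -33; move last element 46 to root → [46, -22, -14, -17, 31, 40]
  46 vs smaller child -22 at index 1, swap → [-22, 46, -14, -17, 31, 40]
  46 vs smaller child -17 at index 3, swap → [-22, -17, -14, 46, 31, 40]
extract-min → returns -22:
  remove root -22; move last element 40 to root → [40, -17, -14, 46, 31]
  40 vs smaller child -17 at index 1, swap → [-17, 40, -14, 46, 31]
  40 vs smaller child 31 at index 4, swap → [-17, 31, -14, 46, 40]
insert 53:
  append 53 at index 5 → [-17, 31, -14, 46, 40, 53] (no swap needed)
extract-min → returns -17:
  remove root -17; move last element 53 to root → [53, 31, -14, 46, 40]
  53 vs smaller child -14 at index 2, swap → [-14, 31, 53, 46, 40]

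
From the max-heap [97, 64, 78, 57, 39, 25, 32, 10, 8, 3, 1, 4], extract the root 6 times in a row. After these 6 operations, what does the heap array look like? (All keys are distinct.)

extract-max #1 returns 97:
  remove root 97; move last element 4 to root → [4, 64, 78, 57, 39, 25, 32, 10, 8, 3, 1]
  4 vs larger child 78 at index 2, swap → [78, 64, 4, 57, 39, 25, 32, 10, 8, 3, 1]
  4 vs larger child 32 at index 6, swap → [78, 64, 32, 57, 39, 25, 4, 10, 8, 3, 1]
extract-max #2 returns 78:
  remove root 78; move last element 1 to root → [1, 64, 32, 57, 39, 25, 4, 10, 8, 3]
  1 vs larger child 64 at index 1, swap → [64, 1, 32, 57, 39, 25, 4, 10, 8, 3]
  1 vs larger child 57 at index 3, swap → [64, 57, 32, 1, 39, 25, 4, 10, 8, 3]
  1 vs larger child 10 at index 7, swap → [64, 57, 32, 10, 39, 25, 4, 1, 8, 3]
extract-max #3 returns 64:
  remove root 64; move last element 3 to root → [3, 57, 32, 10, 39, 25, 4, 1, 8]
  3 vs larger child 57 at index 1, swap → [57, 3, 32, 10, 39, 25, 4, 1, 8]
  3 vs larger child 39 at index 4, swap → [57, 39, 32, 10, 3, 25, 4, 1, 8]
extract-max #4 returns 57:
  remove root 57; move last element 8 to root → [8, 39, 32, 10, 3, 25, 4, 1]
  8 vs larger child 39 at index 1, swap → [39, 8, 32, 10, 3, 25, 4, 1]
  8 vs larger child 10 at index 3, swap → [39, 10, 32, 8, 3, 25, 4, 1]
extract-max #5 returns 39:
  remove root 39; move last element 1 to root → [1, 10, 32, 8, 3, 25, 4]
  1 vs larger child 32 at index 2, swap → [32, 10, 1, 8, 3, 25, 4]
  1 vs larger child 25 at index 5, swap → [32, 10, 25, 8, 3, 1, 4]
extract-max #6 returns 32:
  remove root 32; move last element 4 to root → [4, 10, 25, 8, 3, 1]
  4 vs larger child 25 at index 2, swap → [25, 10, 4, 8, 3, 1]

[25, 10, 4, 8, 3, 1]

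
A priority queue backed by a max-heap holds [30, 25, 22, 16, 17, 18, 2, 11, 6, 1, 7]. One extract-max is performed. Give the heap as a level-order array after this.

remove root 30; move last element 7 to root → [7, 25, 22, 16, 17, 18, 2, 11, 6, 1]
7 vs larger child 25 at index 1, swap → [25, 7, 22, 16, 17, 18, 2, 11, 6, 1]
7 vs larger child 17 at index 4, swap → [25, 17, 22, 16, 7, 18, 2, 11, 6, 1]

[25, 17, 22, 16, 7, 18, 2, 11, 6, 1]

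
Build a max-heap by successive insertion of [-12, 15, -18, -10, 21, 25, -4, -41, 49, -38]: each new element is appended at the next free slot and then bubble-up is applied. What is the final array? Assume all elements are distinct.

[49, 25, 21, 15, -10, -18, -4, -41, -12, -38]

Insert -12:
  append -12 at index 0 → [-12] (no swap needed)
Insert 15:
  append 15 at index 1 → [-12, 15]
  15 > parent -12 at index 0, swap → [15, -12]
Insert -18:
  append -18 at index 2 → [15, -12, -18] (no swap needed)
Insert -10:
  append -10 at index 3 → [15, -12, -18, -10]
  -10 > parent -12 at index 1, swap → [15, -10, -18, -12]
Insert 21:
  append 21 at index 4 → [15, -10, -18, -12, 21]
  21 > parent -10 at index 1, swap → [15, 21, -18, -12, -10]
  21 > parent 15 at index 0, swap → [21, 15, -18, -12, -10]
Insert 25:
  append 25 at index 5 → [21, 15, -18, -12, -10, 25]
  25 > parent -18 at index 2, swap → [21, 15, 25, -12, -10, -18]
  25 > parent 21 at index 0, swap → [25, 15, 21, -12, -10, -18]
Insert -4:
  append -4 at index 6 → [25, 15, 21, -12, -10, -18, -4] (no swap needed)
Insert -41:
  append -41 at index 7 → [25, 15, 21, -12, -10, -18, -4, -41] (no swap needed)
Insert 49:
  append 49 at index 8 → [25, 15, 21, -12, -10, -18, -4, -41, 49]
  49 > parent -12 at index 3, swap → [25, 15, 21, 49, -10, -18, -4, -41, -12]
  49 > parent 15 at index 1, swap → [25, 49, 21, 15, -10, -18, -4, -41, -12]
  49 > parent 25 at index 0, swap → [49, 25, 21, 15, -10, -18, -4, -41, -12]
Insert -38:
  append -38 at index 9 → [49, 25, 21, 15, -10, -18, -4, -41, -12, -38] (no swap needed)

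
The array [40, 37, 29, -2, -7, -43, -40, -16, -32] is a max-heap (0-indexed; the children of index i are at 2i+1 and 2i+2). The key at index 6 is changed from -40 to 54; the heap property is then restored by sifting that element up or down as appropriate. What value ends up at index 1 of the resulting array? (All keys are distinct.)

set index 6 from -40 to 54 → [40, 37, 29, -2, -7, -43, 54, -16, -32]
54 > parent 29 at index 2, swap → [40, 37, 54, -2, -7, -43, 29, -16, -32]
54 > parent 40 at index 0, swap → [54, 37, 40, -2, -7, -43, 29, -16, -32]
resulting array: [54, 37, 40, -2, -7, -43, 29, -16, -32]

37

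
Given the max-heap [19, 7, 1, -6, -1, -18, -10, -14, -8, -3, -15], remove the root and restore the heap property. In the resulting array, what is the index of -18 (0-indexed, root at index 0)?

remove root 19; move last element -15 to root → [-15, 7, 1, -6, -1, -18, -10, -14, -8, -3]
-15 vs larger child 7 at index 1, swap → [7, -15, 1, -6, -1, -18, -10, -14, -8, -3]
-15 vs larger child -1 at index 4, swap → [7, -1, 1, -6, -15, -18, -10, -14, -8, -3]
-15 vs only child -3 at index 9, swap → [7, -1, 1, -6, -3, -18, -10, -14, -8, -15]
resulting array: [7, -1, 1, -6, -3, -18, -10, -14, -8, -15]

5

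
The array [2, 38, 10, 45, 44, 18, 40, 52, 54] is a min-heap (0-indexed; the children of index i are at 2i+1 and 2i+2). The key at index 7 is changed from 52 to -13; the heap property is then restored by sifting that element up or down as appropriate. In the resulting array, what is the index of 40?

6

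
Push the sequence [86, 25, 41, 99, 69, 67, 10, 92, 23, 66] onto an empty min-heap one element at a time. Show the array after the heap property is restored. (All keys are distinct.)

Insert 86:
  append 86 at index 0 → [86] (no swap needed)
Insert 25:
  append 25 at index 1 → [86, 25]
  25 < parent 86 at index 0, swap → [25, 86]
Insert 41:
  append 41 at index 2 → [25, 86, 41] (no swap needed)
Insert 99:
  append 99 at index 3 → [25, 86, 41, 99] (no swap needed)
Insert 69:
  append 69 at index 4 → [25, 86, 41, 99, 69]
  69 < parent 86 at index 1, swap → [25, 69, 41, 99, 86]
Insert 67:
  append 67 at index 5 → [25, 69, 41, 99, 86, 67] (no swap needed)
Insert 10:
  append 10 at index 6 → [25, 69, 41, 99, 86, 67, 10]
  10 < parent 41 at index 2, swap → [25, 69, 10, 99, 86, 67, 41]
  10 < parent 25 at index 0, swap → [10, 69, 25, 99, 86, 67, 41]
Insert 92:
  append 92 at index 7 → [10, 69, 25, 99, 86, 67, 41, 92]
  92 < parent 99 at index 3, swap → [10, 69, 25, 92, 86, 67, 41, 99]
Insert 23:
  append 23 at index 8 → [10, 69, 25, 92, 86, 67, 41, 99, 23]
  23 < parent 92 at index 3, swap → [10, 69, 25, 23, 86, 67, 41, 99, 92]
  23 < parent 69 at index 1, swap → [10, 23, 25, 69, 86, 67, 41, 99, 92]
Insert 66:
  append 66 at index 9 → [10, 23, 25, 69, 86, 67, 41, 99, 92, 66]
  66 < parent 86 at index 4, swap → [10, 23, 25, 69, 66, 67, 41, 99, 92, 86]

[10, 23, 25, 69, 66, 67, 41, 99, 92, 86]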